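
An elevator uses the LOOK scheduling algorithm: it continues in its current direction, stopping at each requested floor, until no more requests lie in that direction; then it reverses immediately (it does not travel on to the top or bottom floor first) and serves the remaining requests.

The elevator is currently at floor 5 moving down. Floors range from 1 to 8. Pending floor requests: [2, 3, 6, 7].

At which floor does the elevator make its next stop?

Current floor: 5, direction: down
Requests above: [6, 7]
Requests below: [2, 3]
Moving down and requests lie below → nearest below is max([2, 3]) = 3

Answer: 3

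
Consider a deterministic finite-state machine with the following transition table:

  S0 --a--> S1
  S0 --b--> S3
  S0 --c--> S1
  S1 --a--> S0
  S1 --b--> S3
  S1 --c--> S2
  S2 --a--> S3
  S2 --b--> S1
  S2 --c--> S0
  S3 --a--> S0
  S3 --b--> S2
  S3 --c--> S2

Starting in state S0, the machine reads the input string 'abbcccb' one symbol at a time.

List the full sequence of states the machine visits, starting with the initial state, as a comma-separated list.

Answer: S0, S1, S3, S2, S0, S1, S2, S1

Derivation:
Start: S0
  read 'a': S0 --a--> S1
  read 'b': S1 --b--> S3
  read 'b': S3 --b--> S2
  read 'c': S2 --c--> S0
  read 'c': S0 --c--> S1
  read 'c': S1 --c--> S2
  read 'b': S2 --b--> S1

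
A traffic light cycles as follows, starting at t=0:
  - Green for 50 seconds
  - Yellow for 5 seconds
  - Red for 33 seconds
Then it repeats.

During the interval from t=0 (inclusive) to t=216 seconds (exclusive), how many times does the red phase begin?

Answer: 2

Derivation:
Cycle = 50+5+33 = 88s
red phase starts at t = k*88 + 55 for k=0,1,2,...
Need k*88+55 < 216 → k < 1.830
k ∈ {0, ..., 1} → 2 starts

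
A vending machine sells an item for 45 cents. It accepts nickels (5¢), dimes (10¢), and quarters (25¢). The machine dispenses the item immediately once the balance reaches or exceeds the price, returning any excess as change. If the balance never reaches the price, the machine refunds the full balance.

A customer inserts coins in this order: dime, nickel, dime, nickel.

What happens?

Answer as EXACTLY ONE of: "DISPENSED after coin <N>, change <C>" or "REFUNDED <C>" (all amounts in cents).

Answer: REFUNDED 30

Derivation:
Price: 45¢
Coin 1 (dime, 10¢): balance = 10¢
Coin 2 (nickel, 5¢): balance = 15¢
Coin 3 (dime, 10¢): balance = 25¢
Coin 4 (nickel, 5¢): balance = 30¢
All coins inserted, balance 30¢ < price 45¢ → REFUND 30¢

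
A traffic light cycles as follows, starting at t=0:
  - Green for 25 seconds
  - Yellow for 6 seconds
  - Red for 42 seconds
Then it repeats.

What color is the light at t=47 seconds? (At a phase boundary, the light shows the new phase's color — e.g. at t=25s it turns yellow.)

Cycle length = 25 + 6 + 42 = 73s
t = 47, phase_t = 47 mod 73 = 47
47 >= 31 → RED

Answer: red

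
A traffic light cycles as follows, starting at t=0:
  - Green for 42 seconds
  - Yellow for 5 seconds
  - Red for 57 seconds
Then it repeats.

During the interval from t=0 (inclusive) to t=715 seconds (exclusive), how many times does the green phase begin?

Cycle = 42+5+57 = 104s
green phase starts at t = k*104 + 0 for k=0,1,2,...
Need k*104+0 < 715 → k < 6.875
k ∈ {0, ..., 6} → 7 starts

Answer: 7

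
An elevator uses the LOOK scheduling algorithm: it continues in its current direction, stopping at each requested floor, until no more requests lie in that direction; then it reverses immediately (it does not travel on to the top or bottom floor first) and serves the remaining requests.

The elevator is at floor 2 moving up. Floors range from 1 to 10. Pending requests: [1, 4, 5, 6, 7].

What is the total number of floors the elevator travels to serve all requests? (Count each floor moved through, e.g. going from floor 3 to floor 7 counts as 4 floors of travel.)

Start at floor 2 moving up, LOOK stop order: [4, 5, 6, 7, 1]
  2 → 4: |4-2| = 2, total = 2
  4 → 5: |5-4| = 1, total = 3
  5 → 6: |6-5| = 1, total = 4
  6 → 7: |7-6| = 1, total = 5
  7 → 1: |1-7| = 6, total = 11

Answer: 11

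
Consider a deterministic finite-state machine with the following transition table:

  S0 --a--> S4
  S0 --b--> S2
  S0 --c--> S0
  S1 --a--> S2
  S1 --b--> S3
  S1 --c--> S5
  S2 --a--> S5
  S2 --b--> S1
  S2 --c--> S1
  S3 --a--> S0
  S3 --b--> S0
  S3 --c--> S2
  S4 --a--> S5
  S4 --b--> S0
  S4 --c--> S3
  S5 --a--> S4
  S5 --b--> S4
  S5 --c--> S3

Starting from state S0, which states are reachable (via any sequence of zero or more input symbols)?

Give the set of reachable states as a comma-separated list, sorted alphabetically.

BFS from S0:
  visit S0: S0--a-->S4 (new), S0--b-->S2 (new), S0--c-->S0 (seen)
  visit S4: S4--a-->S5 (new), S4--b-->S0 (seen), S4--c-->S3 (new)
  visit S2: S2--a-->S5 (seen), S2--b-->S1 (new), S2--c-->S1 (seen)
  visit S5: S5--a-->S4 (seen), S5--b-->S4 (seen), S5--c-->S3 (seen)
  visit S3: S3--a-->S0 (seen), S3--b-->S0 (seen), S3--c-->S2 (seen)
  visit S1: S1--a-->S2 (seen), S1--b-->S3 (seen), S1--c-->S5 (seen)

Answer: S0, S1, S2, S3, S4, S5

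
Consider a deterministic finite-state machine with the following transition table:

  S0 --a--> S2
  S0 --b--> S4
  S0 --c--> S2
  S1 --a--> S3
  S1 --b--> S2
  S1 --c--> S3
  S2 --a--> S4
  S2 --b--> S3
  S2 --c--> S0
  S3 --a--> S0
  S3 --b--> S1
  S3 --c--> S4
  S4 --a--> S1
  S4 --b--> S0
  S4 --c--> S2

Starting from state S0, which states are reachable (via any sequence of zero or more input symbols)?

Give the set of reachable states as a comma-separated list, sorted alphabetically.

BFS from S0:
  visit S0: S0--a-->S2 (new), S0--b-->S4 (new), S0--c-->S2 (seen)
  visit S2: S2--a-->S4 (seen), S2--b-->S3 (new), S2--c-->S0 (seen)
  visit S4: S4--a-->S1 (new), S4--b-->S0 (seen), S4--c-->S2 (seen)
  visit S3: S3--a-->S0 (seen), S3--b-->S1 (seen), S3--c-->S4 (seen)
  visit S1: S1--a-->S3 (seen), S1--b-->S2 (seen), S1--c-->S3 (seen)

Answer: S0, S1, S2, S3, S4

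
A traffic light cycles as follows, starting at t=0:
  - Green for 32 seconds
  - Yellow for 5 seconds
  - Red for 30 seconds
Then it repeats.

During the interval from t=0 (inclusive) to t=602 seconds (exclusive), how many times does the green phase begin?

Cycle = 32+5+30 = 67s
green phase starts at t = k*67 + 0 for k=0,1,2,...
Need k*67+0 < 602 → k < 8.985
k ∈ {0, ..., 8} → 9 starts

Answer: 9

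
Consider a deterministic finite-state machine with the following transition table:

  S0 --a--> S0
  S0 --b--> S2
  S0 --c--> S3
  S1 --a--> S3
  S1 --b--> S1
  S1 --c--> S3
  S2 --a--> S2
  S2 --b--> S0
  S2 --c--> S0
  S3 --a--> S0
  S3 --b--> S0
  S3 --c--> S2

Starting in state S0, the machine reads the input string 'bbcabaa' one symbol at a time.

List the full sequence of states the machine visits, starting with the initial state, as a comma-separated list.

Answer: S0, S2, S0, S3, S0, S2, S2, S2

Derivation:
Start: S0
  read 'b': S0 --b--> S2
  read 'b': S2 --b--> S0
  read 'c': S0 --c--> S3
  read 'a': S3 --a--> S0
  read 'b': S0 --b--> S2
  read 'a': S2 --a--> S2
  read 'a': S2 --a--> S2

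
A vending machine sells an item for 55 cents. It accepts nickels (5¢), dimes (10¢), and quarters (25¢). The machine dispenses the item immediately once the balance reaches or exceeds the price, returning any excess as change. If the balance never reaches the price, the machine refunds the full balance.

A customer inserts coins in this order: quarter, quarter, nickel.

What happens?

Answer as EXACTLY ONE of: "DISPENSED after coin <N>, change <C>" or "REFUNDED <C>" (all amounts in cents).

Price: 55¢
Coin 1 (quarter, 25¢): balance = 25¢
Coin 2 (quarter, 25¢): balance = 50¢
Coin 3 (nickel, 5¢): balance = 55¢
  → balance >= price → DISPENSE, change = 55 - 55 = 0¢

Answer: DISPENSED after coin 3, change 0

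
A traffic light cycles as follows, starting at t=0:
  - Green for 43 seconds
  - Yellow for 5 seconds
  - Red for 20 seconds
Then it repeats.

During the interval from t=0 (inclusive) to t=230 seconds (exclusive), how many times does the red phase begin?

Cycle = 43+5+20 = 68s
red phase starts at t = k*68 + 48 for k=0,1,2,...
Need k*68+48 < 230 → k < 2.676
k ∈ {0, ..., 2} → 3 starts

Answer: 3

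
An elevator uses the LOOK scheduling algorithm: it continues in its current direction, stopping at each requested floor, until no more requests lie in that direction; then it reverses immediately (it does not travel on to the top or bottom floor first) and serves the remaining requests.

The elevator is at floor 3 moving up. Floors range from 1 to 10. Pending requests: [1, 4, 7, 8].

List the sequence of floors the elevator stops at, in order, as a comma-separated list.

Current: 3, moving UP
Serve above first (ascending): [4, 7, 8]
Then reverse, serve below (descending): [1]

Answer: 4, 7, 8, 1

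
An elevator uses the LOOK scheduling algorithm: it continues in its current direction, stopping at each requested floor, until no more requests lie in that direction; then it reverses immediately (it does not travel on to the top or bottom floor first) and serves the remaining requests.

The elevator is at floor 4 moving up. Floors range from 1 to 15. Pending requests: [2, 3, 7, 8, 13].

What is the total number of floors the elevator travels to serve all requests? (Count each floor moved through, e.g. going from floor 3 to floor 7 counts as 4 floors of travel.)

Answer: 20

Derivation:
Start at floor 4 moving up, LOOK stop order: [7, 8, 13, 3, 2]
  4 → 7: |7-4| = 3, total = 3
  7 → 8: |8-7| = 1, total = 4
  8 → 13: |13-8| = 5, total = 9
  13 → 3: |3-13| = 10, total = 19
  3 → 2: |2-3| = 1, total = 20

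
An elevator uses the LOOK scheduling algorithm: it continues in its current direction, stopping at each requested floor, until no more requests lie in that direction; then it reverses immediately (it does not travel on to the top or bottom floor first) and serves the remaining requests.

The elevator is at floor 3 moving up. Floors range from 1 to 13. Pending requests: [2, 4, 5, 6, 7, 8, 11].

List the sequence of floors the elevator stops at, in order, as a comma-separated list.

Answer: 4, 5, 6, 7, 8, 11, 2

Derivation:
Current: 3, moving UP
Serve above first (ascending): [4, 5, 6, 7, 8, 11]
Then reverse, serve below (descending): [2]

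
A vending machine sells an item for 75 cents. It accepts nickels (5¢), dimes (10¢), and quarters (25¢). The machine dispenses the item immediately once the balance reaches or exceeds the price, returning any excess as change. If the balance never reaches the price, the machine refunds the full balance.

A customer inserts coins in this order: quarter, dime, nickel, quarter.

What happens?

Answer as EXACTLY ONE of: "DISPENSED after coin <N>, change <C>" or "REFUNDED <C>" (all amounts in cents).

Price: 75¢
Coin 1 (quarter, 25¢): balance = 25¢
Coin 2 (dime, 10¢): balance = 35¢
Coin 3 (nickel, 5¢): balance = 40¢
Coin 4 (quarter, 25¢): balance = 65¢
All coins inserted, balance 65¢ < price 75¢ → REFUND 65¢

Answer: REFUNDED 65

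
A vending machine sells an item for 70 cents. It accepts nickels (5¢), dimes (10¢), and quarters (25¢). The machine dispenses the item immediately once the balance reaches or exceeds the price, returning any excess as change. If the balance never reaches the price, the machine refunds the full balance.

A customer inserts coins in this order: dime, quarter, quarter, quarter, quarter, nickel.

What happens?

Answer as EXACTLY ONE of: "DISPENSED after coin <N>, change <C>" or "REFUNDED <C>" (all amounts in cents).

Price: 70¢
Coin 1 (dime, 10¢): balance = 10¢
Coin 2 (quarter, 25¢): balance = 35¢
Coin 3 (quarter, 25¢): balance = 60¢
Coin 4 (quarter, 25¢): balance = 85¢
  → balance >= price → DISPENSE, change = 85 - 70 = 15¢

Answer: DISPENSED after coin 4, change 15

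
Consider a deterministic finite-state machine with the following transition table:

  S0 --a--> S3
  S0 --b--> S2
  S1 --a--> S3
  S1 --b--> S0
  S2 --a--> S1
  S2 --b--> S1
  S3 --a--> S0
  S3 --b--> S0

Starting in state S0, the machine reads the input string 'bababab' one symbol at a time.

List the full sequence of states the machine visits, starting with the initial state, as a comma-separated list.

Start: S0
  read 'b': S0 --b--> S2
  read 'a': S2 --a--> S1
  read 'b': S1 --b--> S0
  read 'a': S0 --a--> S3
  read 'b': S3 --b--> S0
  read 'a': S0 --a--> S3
  read 'b': S3 --b--> S0

Answer: S0, S2, S1, S0, S3, S0, S3, S0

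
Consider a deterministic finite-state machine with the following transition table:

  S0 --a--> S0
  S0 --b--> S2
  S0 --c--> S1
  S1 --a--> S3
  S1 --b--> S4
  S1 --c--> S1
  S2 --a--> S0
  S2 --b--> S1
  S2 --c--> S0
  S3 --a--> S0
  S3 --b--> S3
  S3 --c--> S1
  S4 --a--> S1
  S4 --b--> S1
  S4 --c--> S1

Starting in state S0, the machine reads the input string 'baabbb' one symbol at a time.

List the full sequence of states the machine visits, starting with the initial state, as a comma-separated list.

Start: S0
  read 'b': S0 --b--> S2
  read 'a': S2 --a--> S0
  read 'a': S0 --a--> S0
  read 'b': S0 --b--> S2
  read 'b': S2 --b--> S1
  read 'b': S1 --b--> S4

Answer: S0, S2, S0, S0, S2, S1, S4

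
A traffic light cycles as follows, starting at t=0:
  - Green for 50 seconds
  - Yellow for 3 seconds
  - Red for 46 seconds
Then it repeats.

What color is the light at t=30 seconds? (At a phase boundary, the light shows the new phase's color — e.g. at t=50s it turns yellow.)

Answer: green

Derivation:
Cycle length = 50 + 3 + 46 = 99s
t = 30, phase_t = 30 mod 99 = 30
30 < 50 (green end) → GREEN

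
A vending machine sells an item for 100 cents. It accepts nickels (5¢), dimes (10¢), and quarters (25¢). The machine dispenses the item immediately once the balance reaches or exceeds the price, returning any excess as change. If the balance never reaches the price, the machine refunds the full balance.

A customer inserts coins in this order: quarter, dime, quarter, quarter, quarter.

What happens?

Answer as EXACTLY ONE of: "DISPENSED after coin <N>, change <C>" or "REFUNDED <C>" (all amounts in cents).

Price: 100¢
Coin 1 (quarter, 25¢): balance = 25¢
Coin 2 (dime, 10¢): balance = 35¢
Coin 3 (quarter, 25¢): balance = 60¢
Coin 4 (quarter, 25¢): balance = 85¢
Coin 5 (quarter, 25¢): balance = 110¢
  → balance >= price → DISPENSE, change = 110 - 100 = 10¢

Answer: DISPENSED after coin 5, change 10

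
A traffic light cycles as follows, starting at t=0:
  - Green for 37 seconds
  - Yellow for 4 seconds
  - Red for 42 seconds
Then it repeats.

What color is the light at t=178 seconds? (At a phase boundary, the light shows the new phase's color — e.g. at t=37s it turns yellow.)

Cycle length = 37 + 4 + 42 = 83s
t = 178, phase_t = 178 mod 83 = 12
12 < 37 (green end) → GREEN

Answer: green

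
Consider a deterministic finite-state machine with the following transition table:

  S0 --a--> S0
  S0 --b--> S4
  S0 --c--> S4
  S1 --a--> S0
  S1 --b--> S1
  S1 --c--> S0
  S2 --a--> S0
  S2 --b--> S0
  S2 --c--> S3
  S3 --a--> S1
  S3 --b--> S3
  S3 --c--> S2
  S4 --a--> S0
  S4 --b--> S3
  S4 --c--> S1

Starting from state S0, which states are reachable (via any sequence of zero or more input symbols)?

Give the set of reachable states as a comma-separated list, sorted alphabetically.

Answer: S0, S1, S2, S3, S4

Derivation:
BFS from S0:
  visit S0: S0--a-->S0 (seen), S0--b-->S4 (new), S0--c-->S4 (seen)
  visit S4: S4--a-->S0 (seen), S4--b-->S3 (new), S4--c-->S1 (new)
  visit S3: S3--a-->S1 (seen), S3--b-->S3 (seen), S3--c-->S2 (new)
  visit S1: S1--a-->S0 (seen), S1--b-->S1 (seen), S1--c-->S0 (seen)
  visit S2: S2--a-->S0 (seen), S2--b-->S0 (seen), S2--c-->S3 (seen)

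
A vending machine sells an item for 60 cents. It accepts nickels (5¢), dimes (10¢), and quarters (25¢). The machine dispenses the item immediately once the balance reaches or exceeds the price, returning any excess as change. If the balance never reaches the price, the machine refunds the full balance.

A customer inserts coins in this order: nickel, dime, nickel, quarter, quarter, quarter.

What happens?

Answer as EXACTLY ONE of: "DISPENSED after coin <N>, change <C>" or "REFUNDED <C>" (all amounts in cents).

Answer: DISPENSED after coin 5, change 10

Derivation:
Price: 60¢
Coin 1 (nickel, 5¢): balance = 5¢
Coin 2 (dime, 10¢): balance = 15¢
Coin 3 (nickel, 5¢): balance = 20¢
Coin 4 (quarter, 25¢): balance = 45¢
Coin 5 (quarter, 25¢): balance = 70¢
  → balance >= price → DISPENSE, change = 70 - 60 = 10¢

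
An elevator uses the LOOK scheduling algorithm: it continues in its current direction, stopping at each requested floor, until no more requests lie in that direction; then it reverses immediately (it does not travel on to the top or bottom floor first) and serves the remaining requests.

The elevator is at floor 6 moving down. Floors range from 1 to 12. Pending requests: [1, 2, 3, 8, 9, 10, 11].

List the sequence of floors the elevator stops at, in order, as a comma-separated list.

Current: 6, moving DOWN
Serve below first (descending): [3, 2, 1]
Then reverse, serve above (ascending): [8, 9, 10, 11]

Answer: 3, 2, 1, 8, 9, 10, 11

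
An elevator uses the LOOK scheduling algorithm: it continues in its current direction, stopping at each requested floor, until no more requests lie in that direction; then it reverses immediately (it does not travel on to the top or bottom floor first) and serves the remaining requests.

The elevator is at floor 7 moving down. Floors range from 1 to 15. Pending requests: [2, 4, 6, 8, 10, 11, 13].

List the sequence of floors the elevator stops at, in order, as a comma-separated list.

Answer: 6, 4, 2, 8, 10, 11, 13

Derivation:
Current: 7, moving DOWN
Serve below first (descending): [6, 4, 2]
Then reverse, serve above (ascending): [8, 10, 11, 13]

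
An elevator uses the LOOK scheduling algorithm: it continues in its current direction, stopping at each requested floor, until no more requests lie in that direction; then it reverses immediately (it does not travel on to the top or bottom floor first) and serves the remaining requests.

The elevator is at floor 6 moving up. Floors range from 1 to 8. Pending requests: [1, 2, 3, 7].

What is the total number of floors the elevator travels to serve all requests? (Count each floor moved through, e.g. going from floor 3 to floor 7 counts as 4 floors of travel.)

Start at floor 6 moving up, LOOK stop order: [7, 3, 2, 1]
  6 → 7: |7-6| = 1, total = 1
  7 → 3: |3-7| = 4, total = 5
  3 → 2: |2-3| = 1, total = 6
  2 → 1: |1-2| = 1, total = 7

Answer: 7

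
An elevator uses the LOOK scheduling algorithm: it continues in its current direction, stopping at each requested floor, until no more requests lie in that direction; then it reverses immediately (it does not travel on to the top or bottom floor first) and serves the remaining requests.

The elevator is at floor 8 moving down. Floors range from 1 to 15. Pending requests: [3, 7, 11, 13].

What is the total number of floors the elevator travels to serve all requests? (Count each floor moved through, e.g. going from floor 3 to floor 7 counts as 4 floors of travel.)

Answer: 15

Derivation:
Start at floor 8 moving down, LOOK stop order: [7, 3, 11, 13]
  8 → 7: |7-8| = 1, total = 1
  7 → 3: |3-7| = 4, total = 5
  3 → 11: |11-3| = 8, total = 13
  11 → 13: |13-11| = 2, total = 15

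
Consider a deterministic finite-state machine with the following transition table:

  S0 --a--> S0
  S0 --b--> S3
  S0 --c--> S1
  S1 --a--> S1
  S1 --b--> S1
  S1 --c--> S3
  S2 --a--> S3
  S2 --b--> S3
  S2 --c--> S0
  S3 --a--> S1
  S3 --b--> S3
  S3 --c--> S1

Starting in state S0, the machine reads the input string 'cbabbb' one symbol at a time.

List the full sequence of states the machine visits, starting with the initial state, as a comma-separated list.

Start: S0
  read 'c': S0 --c--> S1
  read 'b': S1 --b--> S1
  read 'a': S1 --a--> S1
  read 'b': S1 --b--> S1
  read 'b': S1 --b--> S1
  read 'b': S1 --b--> S1

Answer: S0, S1, S1, S1, S1, S1, S1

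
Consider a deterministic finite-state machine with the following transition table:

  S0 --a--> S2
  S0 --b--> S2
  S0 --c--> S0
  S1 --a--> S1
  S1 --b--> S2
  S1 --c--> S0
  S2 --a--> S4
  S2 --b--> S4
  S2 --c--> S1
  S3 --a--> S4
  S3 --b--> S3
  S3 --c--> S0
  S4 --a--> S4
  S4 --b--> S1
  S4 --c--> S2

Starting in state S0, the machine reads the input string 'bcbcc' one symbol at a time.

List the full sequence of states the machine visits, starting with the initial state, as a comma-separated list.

Answer: S0, S2, S1, S2, S1, S0

Derivation:
Start: S0
  read 'b': S0 --b--> S2
  read 'c': S2 --c--> S1
  read 'b': S1 --b--> S2
  read 'c': S2 --c--> S1
  read 'c': S1 --c--> S0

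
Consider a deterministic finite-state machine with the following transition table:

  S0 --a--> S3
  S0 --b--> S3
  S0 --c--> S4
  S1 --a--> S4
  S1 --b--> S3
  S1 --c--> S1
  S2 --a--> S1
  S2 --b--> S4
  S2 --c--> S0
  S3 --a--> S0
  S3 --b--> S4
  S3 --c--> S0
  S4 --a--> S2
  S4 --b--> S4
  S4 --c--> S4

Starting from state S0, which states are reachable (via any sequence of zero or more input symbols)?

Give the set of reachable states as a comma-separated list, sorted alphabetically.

BFS from S0:
  visit S0: S0--a-->S3 (new), S0--b-->S3 (seen), S0--c-->S4 (new)
  visit S3: S3--a-->S0 (seen), S3--b-->S4 (seen), S3--c-->S0 (seen)
  visit S4: S4--a-->S2 (new), S4--b-->S4 (seen), S4--c-->S4 (seen)
  visit S2: S2--a-->S1 (new), S2--b-->S4 (seen), S2--c-->S0 (seen)
  visit S1: S1--a-->S4 (seen), S1--b-->S3 (seen), S1--c-->S1 (seen)

Answer: S0, S1, S2, S3, S4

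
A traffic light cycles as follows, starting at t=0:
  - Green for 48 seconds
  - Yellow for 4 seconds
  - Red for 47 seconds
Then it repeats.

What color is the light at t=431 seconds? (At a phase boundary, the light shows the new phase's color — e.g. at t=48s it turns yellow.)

Cycle length = 48 + 4 + 47 = 99s
t = 431, phase_t = 431 mod 99 = 35
35 < 48 (green end) → GREEN

Answer: green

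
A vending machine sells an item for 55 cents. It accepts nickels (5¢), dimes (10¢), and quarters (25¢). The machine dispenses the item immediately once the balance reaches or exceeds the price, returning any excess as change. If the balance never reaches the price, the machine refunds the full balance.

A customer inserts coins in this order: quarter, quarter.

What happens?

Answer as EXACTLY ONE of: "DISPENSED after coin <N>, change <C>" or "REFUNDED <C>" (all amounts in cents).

Answer: REFUNDED 50

Derivation:
Price: 55¢
Coin 1 (quarter, 25¢): balance = 25¢
Coin 2 (quarter, 25¢): balance = 50¢
All coins inserted, balance 50¢ < price 55¢ → REFUND 50¢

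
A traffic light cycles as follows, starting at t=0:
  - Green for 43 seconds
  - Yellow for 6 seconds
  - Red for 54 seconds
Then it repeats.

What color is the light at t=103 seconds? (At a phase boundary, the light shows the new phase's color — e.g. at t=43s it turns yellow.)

Cycle length = 43 + 6 + 54 = 103s
t = 103, phase_t = 103 mod 103 = 0
0 < 43 (green end) → GREEN

Answer: green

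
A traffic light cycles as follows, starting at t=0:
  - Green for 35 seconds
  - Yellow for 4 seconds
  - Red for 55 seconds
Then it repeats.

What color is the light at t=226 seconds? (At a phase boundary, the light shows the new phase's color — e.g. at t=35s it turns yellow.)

Answer: yellow

Derivation:
Cycle length = 35 + 4 + 55 = 94s
t = 226, phase_t = 226 mod 94 = 38
35 <= 38 < 39 (yellow end) → YELLOW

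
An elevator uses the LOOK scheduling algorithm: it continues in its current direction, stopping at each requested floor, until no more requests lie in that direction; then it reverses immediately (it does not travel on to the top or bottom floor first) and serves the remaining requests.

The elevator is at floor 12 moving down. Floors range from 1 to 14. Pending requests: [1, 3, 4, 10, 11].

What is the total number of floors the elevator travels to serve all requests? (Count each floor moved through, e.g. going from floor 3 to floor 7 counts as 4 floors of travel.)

Answer: 11

Derivation:
Start at floor 12 moving down, LOOK stop order: [11, 10, 4, 3, 1]
  12 → 11: |11-12| = 1, total = 1
  11 → 10: |10-11| = 1, total = 2
  10 → 4: |4-10| = 6, total = 8
  4 → 3: |3-4| = 1, total = 9
  3 → 1: |1-3| = 2, total = 11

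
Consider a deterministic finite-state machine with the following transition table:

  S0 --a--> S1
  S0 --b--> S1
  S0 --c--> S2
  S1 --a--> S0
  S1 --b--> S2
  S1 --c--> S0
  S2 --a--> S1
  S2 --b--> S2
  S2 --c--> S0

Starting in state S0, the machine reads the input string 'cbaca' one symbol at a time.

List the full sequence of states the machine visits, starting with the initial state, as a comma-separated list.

Start: S0
  read 'c': S0 --c--> S2
  read 'b': S2 --b--> S2
  read 'a': S2 --a--> S1
  read 'c': S1 --c--> S0
  read 'a': S0 --a--> S1

Answer: S0, S2, S2, S1, S0, S1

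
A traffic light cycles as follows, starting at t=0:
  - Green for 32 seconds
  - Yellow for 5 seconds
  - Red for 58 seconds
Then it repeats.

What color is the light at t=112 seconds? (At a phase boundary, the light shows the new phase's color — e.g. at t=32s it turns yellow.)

Answer: green

Derivation:
Cycle length = 32 + 5 + 58 = 95s
t = 112, phase_t = 112 mod 95 = 17
17 < 32 (green end) → GREEN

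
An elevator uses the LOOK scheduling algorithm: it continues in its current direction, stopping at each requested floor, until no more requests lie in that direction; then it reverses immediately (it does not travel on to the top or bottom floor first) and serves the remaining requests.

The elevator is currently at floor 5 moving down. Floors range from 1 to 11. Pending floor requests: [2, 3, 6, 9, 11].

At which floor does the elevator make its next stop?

Current floor: 5, direction: down
Requests above: [6, 9, 11]
Requests below: [2, 3]
Moving down and requests lie below → nearest below is max([2, 3]) = 3

Answer: 3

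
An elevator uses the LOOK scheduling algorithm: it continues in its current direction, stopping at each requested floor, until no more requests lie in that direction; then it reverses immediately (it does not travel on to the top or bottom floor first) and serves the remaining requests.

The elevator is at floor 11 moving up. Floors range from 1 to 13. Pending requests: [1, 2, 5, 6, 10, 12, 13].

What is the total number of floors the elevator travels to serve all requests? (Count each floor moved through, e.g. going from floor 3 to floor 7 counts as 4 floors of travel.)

Start at floor 11 moving up, LOOK stop order: [12, 13, 10, 6, 5, 2, 1]
  11 → 12: |12-11| = 1, total = 1
  12 → 13: |13-12| = 1, total = 2
  13 → 10: |10-13| = 3, total = 5
  10 → 6: |6-10| = 4, total = 9
  6 → 5: |5-6| = 1, total = 10
  5 → 2: |2-5| = 3, total = 13
  2 → 1: |1-2| = 1, total = 14

Answer: 14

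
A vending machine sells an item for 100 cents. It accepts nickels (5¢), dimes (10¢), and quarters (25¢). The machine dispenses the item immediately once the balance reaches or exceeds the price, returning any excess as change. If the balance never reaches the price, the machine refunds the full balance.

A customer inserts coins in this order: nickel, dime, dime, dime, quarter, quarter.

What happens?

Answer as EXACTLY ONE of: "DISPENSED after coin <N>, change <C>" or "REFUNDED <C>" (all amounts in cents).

Answer: REFUNDED 85

Derivation:
Price: 100¢
Coin 1 (nickel, 5¢): balance = 5¢
Coin 2 (dime, 10¢): balance = 15¢
Coin 3 (dime, 10¢): balance = 25¢
Coin 4 (dime, 10¢): balance = 35¢
Coin 5 (quarter, 25¢): balance = 60¢
Coin 6 (quarter, 25¢): balance = 85¢
All coins inserted, balance 85¢ < price 100¢ → REFUND 85¢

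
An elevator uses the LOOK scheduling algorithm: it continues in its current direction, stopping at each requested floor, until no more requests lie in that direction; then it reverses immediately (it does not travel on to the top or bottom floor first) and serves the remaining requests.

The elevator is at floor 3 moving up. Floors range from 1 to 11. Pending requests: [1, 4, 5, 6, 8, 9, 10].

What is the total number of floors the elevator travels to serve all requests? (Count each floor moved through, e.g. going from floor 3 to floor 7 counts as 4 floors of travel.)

Answer: 16

Derivation:
Start at floor 3 moving up, LOOK stop order: [4, 5, 6, 8, 9, 10, 1]
  3 → 4: |4-3| = 1, total = 1
  4 → 5: |5-4| = 1, total = 2
  5 → 6: |6-5| = 1, total = 3
  6 → 8: |8-6| = 2, total = 5
  8 → 9: |9-8| = 1, total = 6
  9 → 10: |10-9| = 1, total = 7
  10 → 1: |1-10| = 9, total = 16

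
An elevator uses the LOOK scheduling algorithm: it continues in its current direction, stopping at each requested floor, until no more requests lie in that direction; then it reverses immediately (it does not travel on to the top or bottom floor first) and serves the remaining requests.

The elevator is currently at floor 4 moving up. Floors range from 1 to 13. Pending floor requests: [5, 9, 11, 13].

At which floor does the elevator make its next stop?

Answer: 5

Derivation:
Current floor: 4, direction: up
Requests above: [5, 9, 11, 13]
Requests below: []
Moving up and requests lie above → nearest above is min([5, 9, 11, 13]) = 5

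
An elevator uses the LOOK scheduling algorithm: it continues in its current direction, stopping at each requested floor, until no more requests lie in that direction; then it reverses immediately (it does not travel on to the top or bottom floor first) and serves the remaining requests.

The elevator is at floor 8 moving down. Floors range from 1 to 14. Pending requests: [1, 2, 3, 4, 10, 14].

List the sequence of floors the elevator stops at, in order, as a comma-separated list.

Current: 8, moving DOWN
Serve below first (descending): [4, 3, 2, 1]
Then reverse, serve above (ascending): [10, 14]

Answer: 4, 3, 2, 1, 10, 14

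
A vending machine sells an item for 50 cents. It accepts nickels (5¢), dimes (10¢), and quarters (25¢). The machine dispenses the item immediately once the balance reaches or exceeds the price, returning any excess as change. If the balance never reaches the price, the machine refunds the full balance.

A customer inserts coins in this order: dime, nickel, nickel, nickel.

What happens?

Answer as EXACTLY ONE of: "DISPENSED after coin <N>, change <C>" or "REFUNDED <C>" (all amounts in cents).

Answer: REFUNDED 25

Derivation:
Price: 50¢
Coin 1 (dime, 10¢): balance = 10¢
Coin 2 (nickel, 5¢): balance = 15¢
Coin 3 (nickel, 5¢): balance = 20¢
Coin 4 (nickel, 5¢): balance = 25¢
All coins inserted, balance 25¢ < price 50¢ → REFUND 25¢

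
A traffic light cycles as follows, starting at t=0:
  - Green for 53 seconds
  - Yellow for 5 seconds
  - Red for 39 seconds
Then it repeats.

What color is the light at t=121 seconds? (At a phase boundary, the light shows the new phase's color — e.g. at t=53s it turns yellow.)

Cycle length = 53 + 5 + 39 = 97s
t = 121, phase_t = 121 mod 97 = 24
24 < 53 (green end) → GREEN

Answer: green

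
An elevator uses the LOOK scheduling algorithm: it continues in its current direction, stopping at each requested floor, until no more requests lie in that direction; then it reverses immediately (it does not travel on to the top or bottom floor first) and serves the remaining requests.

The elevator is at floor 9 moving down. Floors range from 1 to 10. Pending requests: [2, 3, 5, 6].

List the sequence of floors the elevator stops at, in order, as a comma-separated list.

Answer: 6, 5, 3, 2

Derivation:
Current: 9, moving DOWN
Serve below first (descending): [6, 5, 3, 2]
Then reverse, serve above (ascending): []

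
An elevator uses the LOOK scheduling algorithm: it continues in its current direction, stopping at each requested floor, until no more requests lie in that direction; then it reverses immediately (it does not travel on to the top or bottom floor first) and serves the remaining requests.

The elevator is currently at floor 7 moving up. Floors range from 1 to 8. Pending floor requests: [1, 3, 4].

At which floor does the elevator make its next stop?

Current floor: 7, direction: up
Requests above: []
Requests below: [1, 3, 4]
Moving up but no requests above → reverse; nearest below is max([1, 3, 4]) = 4

Answer: 4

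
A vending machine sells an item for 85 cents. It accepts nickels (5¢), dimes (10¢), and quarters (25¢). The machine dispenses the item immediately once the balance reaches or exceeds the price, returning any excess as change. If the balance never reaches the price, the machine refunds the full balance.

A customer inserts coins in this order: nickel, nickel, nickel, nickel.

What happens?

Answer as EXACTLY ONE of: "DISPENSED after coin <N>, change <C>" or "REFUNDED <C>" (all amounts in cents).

Answer: REFUNDED 20

Derivation:
Price: 85¢
Coin 1 (nickel, 5¢): balance = 5¢
Coin 2 (nickel, 5¢): balance = 10¢
Coin 3 (nickel, 5¢): balance = 15¢
Coin 4 (nickel, 5¢): balance = 20¢
All coins inserted, balance 20¢ < price 85¢ → REFUND 20¢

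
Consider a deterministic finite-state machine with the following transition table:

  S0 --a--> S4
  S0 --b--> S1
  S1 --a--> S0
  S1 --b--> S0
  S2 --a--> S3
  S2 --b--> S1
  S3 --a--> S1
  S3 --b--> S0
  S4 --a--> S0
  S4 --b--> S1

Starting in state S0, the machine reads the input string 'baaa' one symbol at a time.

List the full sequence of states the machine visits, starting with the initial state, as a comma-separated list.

Start: S0
  read 'b': S0 --b--> S1
  read 'a': S1 --a--> S0
  read 'a': S0 --a--> S4
  read 'a': S4 --a--> S0

Answer: S0, S1, S0, S4, S0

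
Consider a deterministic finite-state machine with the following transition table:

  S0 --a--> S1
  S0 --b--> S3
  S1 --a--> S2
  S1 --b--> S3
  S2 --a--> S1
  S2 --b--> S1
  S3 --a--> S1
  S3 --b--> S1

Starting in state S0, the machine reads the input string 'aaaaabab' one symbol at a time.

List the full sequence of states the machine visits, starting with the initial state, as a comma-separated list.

Start: S0
  read 'a': S0 --a--> S1
  read 'a': S1 --a--> S2
  read 'a': S2 --a--> S1
  read 'a': S1 --a--> S2
  read 'a': S2 --a--> S1
  read 'b': S1 --b--> S3
  read 'a': S3 --a--> S1
  read 'b': S1 --b--> S3

Answer: S0, S1, S2, S1, S2, S1, S3, S1, S3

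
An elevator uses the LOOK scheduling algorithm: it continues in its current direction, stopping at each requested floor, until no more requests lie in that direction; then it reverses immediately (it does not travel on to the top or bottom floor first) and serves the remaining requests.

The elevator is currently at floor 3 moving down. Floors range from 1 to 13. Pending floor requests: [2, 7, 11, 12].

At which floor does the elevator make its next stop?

Current floor: 3, direction: down
Requests above: [7, 11, 12]
Requests below: [2]
Moving down and requests lie below → nearest below is max([2]) = 2

Answer: 2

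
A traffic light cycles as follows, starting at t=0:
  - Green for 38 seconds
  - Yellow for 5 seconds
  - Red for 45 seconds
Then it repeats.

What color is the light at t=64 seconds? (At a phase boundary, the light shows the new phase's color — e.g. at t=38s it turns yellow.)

Answer: red

Derivation:
Cycle length = 38 + 5 + 45 = 88s
t = 64, phase_t = 64 mod 88 = 64
64 >= 43 → RED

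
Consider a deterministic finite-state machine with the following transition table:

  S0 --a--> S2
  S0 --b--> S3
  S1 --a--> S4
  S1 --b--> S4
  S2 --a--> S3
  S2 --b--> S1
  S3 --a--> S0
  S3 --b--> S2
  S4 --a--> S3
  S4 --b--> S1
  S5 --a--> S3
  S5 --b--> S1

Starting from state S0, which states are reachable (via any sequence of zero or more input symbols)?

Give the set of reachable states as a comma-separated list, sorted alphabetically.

BFS from S0:
  visit S0: S0--a-->S2 (new), S0--b-->S3 (new)
  visit S2: S2--a-->S3 (seen), S2--b-->S1 (new)
  visit S3: S3--a-->S0 (seen), S3--b-->S2 (seen)
  visit S1: S1--a-->S4 (new), S1--b-->S4 (seen)
  visit S4: S4--a-->S3 (seen), S4--b-->S1 (seen)

Answer: S0, S1, S2, S3, S4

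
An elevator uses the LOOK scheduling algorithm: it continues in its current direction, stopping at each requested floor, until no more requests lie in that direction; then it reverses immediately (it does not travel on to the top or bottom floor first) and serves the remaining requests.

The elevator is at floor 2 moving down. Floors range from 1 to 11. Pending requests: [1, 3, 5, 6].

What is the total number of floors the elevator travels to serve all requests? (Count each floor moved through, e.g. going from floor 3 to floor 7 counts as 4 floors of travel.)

Start at floor 2 moving down, LOOK stop order: [1, 3, 5, 6]
  2 → 1: |1-2| = 1, total = 1
  1 → 3: |3-1| = 2, total = 3
  3 → 5: |5-3| = 2, total = 5
  5 → 6: |6-5| = 1, total = 6

Answer: 6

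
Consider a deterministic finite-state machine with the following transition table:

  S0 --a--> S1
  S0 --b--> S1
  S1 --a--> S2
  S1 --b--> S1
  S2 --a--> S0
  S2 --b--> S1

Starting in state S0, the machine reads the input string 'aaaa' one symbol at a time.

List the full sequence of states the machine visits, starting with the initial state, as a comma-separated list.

Answer: S0, S1, S2, S0, S1

Derivation:
Start: S0
  read 'a': S0 --a--> S1
  read 'a': S1 --a--> S2
  read 'a': S2 --a--> S0
  read 'a': S0 --a--> S1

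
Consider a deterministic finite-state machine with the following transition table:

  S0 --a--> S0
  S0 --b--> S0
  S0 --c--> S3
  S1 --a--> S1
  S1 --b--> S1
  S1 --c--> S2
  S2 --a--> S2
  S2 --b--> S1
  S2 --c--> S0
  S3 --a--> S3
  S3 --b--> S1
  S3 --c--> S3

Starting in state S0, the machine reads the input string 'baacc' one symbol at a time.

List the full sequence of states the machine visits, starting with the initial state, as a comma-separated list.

Start: S0
  read 'b': S0 --b--> S0
  read 'a': S0 --a--> S0
  read 'a': S0 --a--> S0
  read 'c': S0 --c--> S3
  read 'c': S3 --c--> S3

Answer: S0, S0, S0, S0, S3, S3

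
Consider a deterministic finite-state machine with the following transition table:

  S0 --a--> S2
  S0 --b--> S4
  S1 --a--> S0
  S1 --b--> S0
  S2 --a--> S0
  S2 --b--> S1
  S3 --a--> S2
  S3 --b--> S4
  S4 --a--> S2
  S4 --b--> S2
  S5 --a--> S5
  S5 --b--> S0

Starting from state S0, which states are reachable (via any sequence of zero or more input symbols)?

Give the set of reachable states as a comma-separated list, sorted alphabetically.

BFS from S0:
  visit S0: S0--a-->S2 (new), S0--b-->S4 (new)
  visit S2: S2--a-->S0 (seen), S2--b-->S1 (new)
  visit S4: S4--a-->S2 (seen), S4--b-->S2 (seen)
  visit S1: S1--a-->S0 (seen), S1--b-->S0 (seen)

Answer: S0, S1, S2, S4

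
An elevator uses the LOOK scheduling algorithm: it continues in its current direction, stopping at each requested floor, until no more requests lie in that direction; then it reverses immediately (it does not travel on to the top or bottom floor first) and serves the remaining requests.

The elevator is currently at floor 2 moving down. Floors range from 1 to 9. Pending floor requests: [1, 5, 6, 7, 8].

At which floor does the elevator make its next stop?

Answer: 1

Derivation:
Current floor: 2, direction: down
Requests above: [5, 6, 7, 8]
Requests below: [1]
Moving down and requests lie below → nearest below is max([1]) = 1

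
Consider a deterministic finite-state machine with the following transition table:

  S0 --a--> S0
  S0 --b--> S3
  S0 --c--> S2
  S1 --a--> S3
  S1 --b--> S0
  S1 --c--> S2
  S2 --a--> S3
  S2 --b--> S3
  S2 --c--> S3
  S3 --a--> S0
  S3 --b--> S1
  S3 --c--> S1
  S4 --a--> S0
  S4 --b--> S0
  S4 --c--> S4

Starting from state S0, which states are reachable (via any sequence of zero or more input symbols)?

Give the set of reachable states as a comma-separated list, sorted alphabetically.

BFS from S0:
  visit S0: S0--a-->S0 (seen), S0--b-->S3 (new), S0--c-->S2 (new)
  visit S3: S3--a-->S0 (seen), S3--b-->S1 (new), S3--c-->S1 (seen)
  visit S2: S2--a-->S3 (seen), S2--b-->S3 (seen), S2--c-->S3 (seen)
  visit S1: S1--a-->S3 (seen), S1--b-->S0 (seen), S1--c-->S2 (seen)

Answer: S0, S1, S2, S3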